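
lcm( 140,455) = 1820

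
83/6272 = 83/6272= 0.01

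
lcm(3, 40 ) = 120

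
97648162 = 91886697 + 5761465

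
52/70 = 26/35= 0.74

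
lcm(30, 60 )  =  60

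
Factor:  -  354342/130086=  -  809/297 = - 3^( - 3 )*11^ (-1)*809^1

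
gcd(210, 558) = 6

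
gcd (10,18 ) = 2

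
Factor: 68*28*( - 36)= - 68544= - 2^6*3^2*7^1*17^1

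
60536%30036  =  464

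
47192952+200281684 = 247474636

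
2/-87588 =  - 1 + 43793/43794 = - 0.00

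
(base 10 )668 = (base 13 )3c5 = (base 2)1010011100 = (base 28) no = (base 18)212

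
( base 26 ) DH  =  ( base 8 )543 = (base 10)355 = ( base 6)1351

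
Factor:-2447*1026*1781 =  - 2^1*3^3 * 13^1 * 19^1 * 137^1*2447^1 = - 4471417782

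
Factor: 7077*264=1868328 = 2^3*3^2*7^1 * 11^1 * 337^1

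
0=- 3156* 0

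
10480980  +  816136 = 11297116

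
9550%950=50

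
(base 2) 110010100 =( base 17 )16D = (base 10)404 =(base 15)1be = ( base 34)BU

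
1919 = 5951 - 4032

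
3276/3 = 1092=1092.00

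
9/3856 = 9/3856=0.00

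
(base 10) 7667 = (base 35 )692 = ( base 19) 124A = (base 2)1110111110011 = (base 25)c6h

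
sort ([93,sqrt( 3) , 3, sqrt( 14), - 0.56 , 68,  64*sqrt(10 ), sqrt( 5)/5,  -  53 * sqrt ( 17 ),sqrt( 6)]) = [ - 53 * sqrt(17),-0.56,sqrt(5)/5, sqrt(3),sqrt( 6 ) , 3, sqrt (14),68,93,64 * sqrt(10 )] 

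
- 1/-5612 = 1/5612 = 0.00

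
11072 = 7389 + 3683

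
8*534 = 4272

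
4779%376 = 267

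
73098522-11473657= 61624865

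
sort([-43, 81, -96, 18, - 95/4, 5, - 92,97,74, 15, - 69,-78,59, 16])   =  [ - 96,-92,  -  78 , - 69,-43, - 95/4, 5, 15, 16, 18,  59,74, 81, 97]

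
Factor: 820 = 2^2*5^1*41^1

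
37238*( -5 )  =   - 186190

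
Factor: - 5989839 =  - 3^1*1996613^1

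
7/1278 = 7/1278 = 0.01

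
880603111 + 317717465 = 1198320576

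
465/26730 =31/1782 = 0.02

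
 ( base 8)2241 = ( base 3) 1121220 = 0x4a1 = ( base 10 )1185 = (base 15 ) 540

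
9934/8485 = 1+1449/8485 = 1.17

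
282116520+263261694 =545378214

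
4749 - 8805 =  - 4056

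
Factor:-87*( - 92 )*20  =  2^4*  3^1 * 5^1*23^1*29^1 = 160080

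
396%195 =6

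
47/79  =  47/79=   0.59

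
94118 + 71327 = 165445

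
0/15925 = 0 = 0.00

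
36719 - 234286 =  - 197567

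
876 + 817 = 1693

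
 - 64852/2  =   - 32426 =-32426.00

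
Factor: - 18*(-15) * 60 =2^3*3^4 * 5^2  =  16200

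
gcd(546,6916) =182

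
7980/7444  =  1 + 134/1861 =1.07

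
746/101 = 7 + 39/101 = 7.39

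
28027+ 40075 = 68102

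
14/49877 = 14/49877=0.00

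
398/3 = 398/3 = 132.67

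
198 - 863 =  - 665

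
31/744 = 1/24 = 0.04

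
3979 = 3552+427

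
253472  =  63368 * 4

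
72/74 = 36/37 = 0.97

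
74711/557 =74711/557 = 134.13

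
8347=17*491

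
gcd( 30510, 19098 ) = 18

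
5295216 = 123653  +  5171563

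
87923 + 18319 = 106242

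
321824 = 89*3616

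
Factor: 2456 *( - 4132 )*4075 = - 2^5*5^2*163^1*307^1*1033^1 = - 41353882400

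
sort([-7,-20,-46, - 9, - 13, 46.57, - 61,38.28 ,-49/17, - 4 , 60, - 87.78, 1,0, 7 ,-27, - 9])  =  [ - 87.78,-61,- 46, - 27, - 20, - 13, - 9, - 9,-7, - 4, - 49/17, 0, 1, 7,38.28,46.57, 60 ]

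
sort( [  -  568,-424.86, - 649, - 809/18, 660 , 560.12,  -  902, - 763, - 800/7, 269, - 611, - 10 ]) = [-902, - 763, - 649,- 611, - 568, - 424.86, -800/7,  -  809/18, - 10,  269, 560.12, 660 ] 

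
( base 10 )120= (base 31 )3r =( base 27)4c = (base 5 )440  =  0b1111000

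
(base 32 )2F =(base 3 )2221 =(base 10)79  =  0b1001111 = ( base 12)67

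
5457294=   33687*162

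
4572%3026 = 1546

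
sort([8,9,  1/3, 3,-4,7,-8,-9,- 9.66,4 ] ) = [ - 9.66,-9, - 8 ,-4,1/3,3, 4,7,  8, 9 ] 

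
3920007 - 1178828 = 2741179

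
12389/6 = 12389/6= 2064.83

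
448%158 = 132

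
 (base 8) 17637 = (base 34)703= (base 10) 8095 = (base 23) F6M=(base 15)25EA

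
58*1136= 65888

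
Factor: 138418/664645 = 2^1 * 5^ ( - 1 )*7^1*9887^1*132929^( - 1 ) 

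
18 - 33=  - 15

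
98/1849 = 98/1849=0.05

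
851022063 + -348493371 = 502528692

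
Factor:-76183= - 29^1*37^1 * 71^1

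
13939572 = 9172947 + 4766625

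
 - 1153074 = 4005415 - 5158489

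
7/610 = 7/610 = 0.01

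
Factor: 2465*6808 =16781720 = 2^3 * 5^1 * 17^1* 23^1*29^1 * 37^1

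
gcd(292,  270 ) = 2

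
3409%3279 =130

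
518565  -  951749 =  -433184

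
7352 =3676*2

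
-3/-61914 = 1/20638 = 0.00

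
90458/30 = 45229/15 = 3015.27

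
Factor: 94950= 2^1*3^2*5^2*  211^1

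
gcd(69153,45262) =7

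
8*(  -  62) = -496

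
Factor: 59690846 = 2^1*47^1*199^1 * 3191^1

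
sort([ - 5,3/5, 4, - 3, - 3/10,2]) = [-5,- 3,  -  3/10, 3/5, 2, 4]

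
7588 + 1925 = 9513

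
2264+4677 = 6941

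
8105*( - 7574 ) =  - 61387270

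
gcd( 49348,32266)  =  1898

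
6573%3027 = 519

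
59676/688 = 14919/172 =86.74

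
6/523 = 6/523 = 0.01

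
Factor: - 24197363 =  -24197363^1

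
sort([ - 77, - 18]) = [ - 77, -18] 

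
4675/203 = 4675/203 = 23.03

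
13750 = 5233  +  8517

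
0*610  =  0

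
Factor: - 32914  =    -  2^1*7^1*2351^1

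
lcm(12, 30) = 60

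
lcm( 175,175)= 175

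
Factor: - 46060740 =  - 2^2*3^2*5^1 *11^1*43^1 * 541^1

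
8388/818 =10 + 104/409 = 10.25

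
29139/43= 677 + 28/43 =677.65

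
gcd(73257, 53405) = 1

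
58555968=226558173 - 168002205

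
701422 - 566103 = 135319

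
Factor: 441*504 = 2^3*3^4*7^3 = 222264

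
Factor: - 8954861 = - 61^1*146801^1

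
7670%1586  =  1326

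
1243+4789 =6032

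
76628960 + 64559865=141188825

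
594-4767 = -4173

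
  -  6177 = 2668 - 8845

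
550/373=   550/373 = 1.47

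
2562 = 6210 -3648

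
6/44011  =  6/44011 = 0.00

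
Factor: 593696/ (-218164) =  - 2^3 * 18553^1 * 54541^(  -  1) = - 148424/54541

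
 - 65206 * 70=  - 4564420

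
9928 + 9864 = 19792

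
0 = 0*441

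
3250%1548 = 154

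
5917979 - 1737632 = 4180347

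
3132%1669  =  1463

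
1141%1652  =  1141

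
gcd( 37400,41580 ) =220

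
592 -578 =14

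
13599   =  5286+8313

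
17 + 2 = 19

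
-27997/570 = -50 + 503/570=-49.12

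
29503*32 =944096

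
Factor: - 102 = - 2^1* 3^1* 17^1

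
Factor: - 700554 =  - 2^1* 3^1*53^1  *2203^1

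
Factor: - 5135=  - 5^1*13^1*79^1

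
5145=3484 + 1661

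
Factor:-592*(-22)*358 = 4662592 = 2^6*11^1*37^1*179^1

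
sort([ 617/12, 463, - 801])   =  [ - 801,617/12, 463] 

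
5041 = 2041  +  3000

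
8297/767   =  10 + 627/767 =10.82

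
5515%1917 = 1681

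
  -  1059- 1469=  -  2528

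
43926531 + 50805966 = 94732497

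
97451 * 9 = 877059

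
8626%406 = 100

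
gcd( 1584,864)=144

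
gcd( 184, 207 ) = 23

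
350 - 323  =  27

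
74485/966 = 77 + 103/966 = 77.11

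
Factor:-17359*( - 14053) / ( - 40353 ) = -243946027/40353 = - 3^( - 1)*13^1*23^1 * 47^1  *  13451^ (-1)*17359^1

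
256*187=47872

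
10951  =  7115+3836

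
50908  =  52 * 979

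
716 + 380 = 1096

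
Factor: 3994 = 2^1* 1997^1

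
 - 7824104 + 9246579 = 1422475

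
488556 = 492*993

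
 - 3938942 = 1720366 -5659308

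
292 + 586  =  878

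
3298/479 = 6+424/479 = 6.89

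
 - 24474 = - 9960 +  - 14514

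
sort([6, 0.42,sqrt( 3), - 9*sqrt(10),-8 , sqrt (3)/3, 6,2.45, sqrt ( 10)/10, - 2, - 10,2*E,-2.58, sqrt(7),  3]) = [ - 9*sqrt (10 ),  -  10, - 8,-2.58, - 2  ,  sqrt( 10)/10,0.42, sqrt( 3)/3,  sqrt( 3),2.45,sqrt( 7), 3, 2 * E, 6, 6]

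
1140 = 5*228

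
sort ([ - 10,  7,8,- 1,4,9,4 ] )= [ -10,  -  1,4,4,  7,8 , 9]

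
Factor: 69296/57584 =59^( - 1) * 71^1  =  71/59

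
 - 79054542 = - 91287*866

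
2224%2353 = 2224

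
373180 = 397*940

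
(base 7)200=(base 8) 142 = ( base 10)98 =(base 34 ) 2U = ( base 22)4a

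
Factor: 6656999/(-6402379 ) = -181^1 * 36779^1*6402379^ (-1)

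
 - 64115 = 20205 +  - 84320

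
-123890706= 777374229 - 901264935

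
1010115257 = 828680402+181434855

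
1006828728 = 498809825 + 508018903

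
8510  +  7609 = 16119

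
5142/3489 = 1714/1163=1.47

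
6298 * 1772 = 11160056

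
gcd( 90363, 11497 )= 1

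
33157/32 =33157/32 =1036.16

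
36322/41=885 + 37/41 = 885.90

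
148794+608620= 757414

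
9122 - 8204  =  918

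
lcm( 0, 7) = 0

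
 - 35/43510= - 7/8702 = - 0.00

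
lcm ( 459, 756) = 12852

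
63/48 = 21/16= 1.31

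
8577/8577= 1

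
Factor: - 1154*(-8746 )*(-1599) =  - 2^2 * 3^1*13^1 *41^1*577^1*4373^1 = - 16138521516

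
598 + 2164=2762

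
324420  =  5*64884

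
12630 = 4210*3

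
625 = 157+468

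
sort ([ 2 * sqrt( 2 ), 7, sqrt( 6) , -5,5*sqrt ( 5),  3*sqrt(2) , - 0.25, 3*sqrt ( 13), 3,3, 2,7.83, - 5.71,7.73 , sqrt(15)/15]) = [-5.71,- 5, - 0.25, sqrt(15) /15,2, sqrt( 6),2* sqrt(2), 3 , 3,3*sqrt(2 ),7,7.73,7.83,3 * sqrt ( 13 ),5*sqrt( 5 )] 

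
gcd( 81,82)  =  1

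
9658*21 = 202818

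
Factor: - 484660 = -2^2 * 5^1 * 11^1*2203^1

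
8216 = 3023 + 5193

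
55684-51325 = 4359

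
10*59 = 590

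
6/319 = 6/319=0.02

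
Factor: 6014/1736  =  97/28 = 2^( - 2)*7^(-1)*97^1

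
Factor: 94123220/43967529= 2^2*3^ (-4 )*5^1*17^1*79^( - 1)*6871^( - 1 )*276833^1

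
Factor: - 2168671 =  - 2168671^1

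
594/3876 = 99/646 = 0.15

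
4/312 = 1/78 = 0.01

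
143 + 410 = 553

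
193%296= 193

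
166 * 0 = 0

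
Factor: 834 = 2^1*3^1 *139^1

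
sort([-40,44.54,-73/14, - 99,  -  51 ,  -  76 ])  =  [ - 99, - 76, -51,  -  40,  -  73/14, 44.54]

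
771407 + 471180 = 1242587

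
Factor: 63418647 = 3^1*577^1*36637^1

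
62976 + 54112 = 117088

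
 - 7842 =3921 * (-2)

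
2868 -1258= 1610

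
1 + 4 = 5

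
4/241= 4/241 =0.02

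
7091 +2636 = 9727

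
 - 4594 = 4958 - 9552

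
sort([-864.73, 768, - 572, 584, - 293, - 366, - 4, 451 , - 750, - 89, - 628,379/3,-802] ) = [  -  864.73,  -  802 , -750, -628, - 572,-366,  -  293,  -  89,  -  4, 379/3,451,584,768] 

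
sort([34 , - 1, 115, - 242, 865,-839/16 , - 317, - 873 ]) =[ - 873, - 317  , - 242, - 839/16, - 1, 34 , 115, 865 ] 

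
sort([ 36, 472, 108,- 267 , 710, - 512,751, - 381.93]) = [ - 512, - 381.93, - 267,36,108, 472  ,  710,751]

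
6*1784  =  10704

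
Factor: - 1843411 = -1187^1*1553^1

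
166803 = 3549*47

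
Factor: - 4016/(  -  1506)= 8/3 =2^3* 3^( - 1 )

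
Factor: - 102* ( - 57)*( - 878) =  - 2^2*3^2*17^1*19^1* 439^1  =  -5104692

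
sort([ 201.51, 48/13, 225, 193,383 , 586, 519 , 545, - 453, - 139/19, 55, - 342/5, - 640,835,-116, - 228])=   [ -640,-453, - 228, - 116, - 342/5, -139/19,  48/13, 55, 193,201.51, 225,383,519  ,  545,586, 835]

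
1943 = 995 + 948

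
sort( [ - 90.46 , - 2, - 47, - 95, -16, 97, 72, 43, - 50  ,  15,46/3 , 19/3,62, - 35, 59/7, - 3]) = [ - 95,-90.46, - 50, - 47, - 35,-16,- 3, - 2, 19/3,  59/7,15 , 46/3 , 43 , 62, 72, 97] 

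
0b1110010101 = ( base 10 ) 917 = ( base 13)557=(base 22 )1JF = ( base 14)497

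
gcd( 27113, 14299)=1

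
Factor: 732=2^2*3^1*61^1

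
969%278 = 135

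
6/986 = 3/493 =0.01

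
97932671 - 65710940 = 32221731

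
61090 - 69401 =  - 8311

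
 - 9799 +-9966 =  - 19765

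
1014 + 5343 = 6357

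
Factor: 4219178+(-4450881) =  - 231703 = -263^1 * 881^1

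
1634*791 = 1292494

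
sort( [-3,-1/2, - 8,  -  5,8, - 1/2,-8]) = [ - 8,-8,-5, - 3,-1/2, - 1/2,8 ]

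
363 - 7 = 356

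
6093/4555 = 6093/4555 = 1.34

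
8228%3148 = 1932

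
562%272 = 18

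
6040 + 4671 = 10711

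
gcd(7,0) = 7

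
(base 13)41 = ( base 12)45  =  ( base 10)53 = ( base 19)2f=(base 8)65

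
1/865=1/865 = 0.00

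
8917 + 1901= 10818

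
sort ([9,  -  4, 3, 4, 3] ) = [-4, 3, 3, 4, 9] 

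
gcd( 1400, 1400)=1400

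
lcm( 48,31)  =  1488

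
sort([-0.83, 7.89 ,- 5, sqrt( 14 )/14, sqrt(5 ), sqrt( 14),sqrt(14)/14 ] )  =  [ - 5, - 0.83, sqrt ( 14) /14,  sqrt(14) /14, sqrt( 5),sqrt( 14 ), 7.89 ] 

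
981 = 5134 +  - 4153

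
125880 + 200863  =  326743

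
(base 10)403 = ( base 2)110010011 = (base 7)1114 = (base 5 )3103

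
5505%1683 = 456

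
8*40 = 320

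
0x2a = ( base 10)42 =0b101010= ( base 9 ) 46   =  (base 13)33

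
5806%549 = 316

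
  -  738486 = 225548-964034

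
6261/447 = 2087/149= 14.01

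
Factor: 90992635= 5^1*1277^1*14251^1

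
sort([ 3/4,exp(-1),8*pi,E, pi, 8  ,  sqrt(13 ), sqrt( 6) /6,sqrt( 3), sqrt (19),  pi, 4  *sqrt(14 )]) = [exp( - 1 ) , sqrt( 6)/6,3/4, sqrt( 3 ),E,pi, pi,sqrt( 13), sqrt ( 19),8, 4 *sqrt( 14 ),8*pi]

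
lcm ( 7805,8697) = 304395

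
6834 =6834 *1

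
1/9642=1/9642 = 0.00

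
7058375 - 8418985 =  - 1360610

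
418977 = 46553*9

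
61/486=61/486=0.13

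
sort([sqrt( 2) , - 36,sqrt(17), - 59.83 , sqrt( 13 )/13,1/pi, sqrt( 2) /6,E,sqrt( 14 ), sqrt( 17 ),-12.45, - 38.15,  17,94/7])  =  [-59.83,-38.15, - 36, - 12.45,sqrt(2)/6,sqrt ( 13)/13 , 1/pi,sqrt(2 ),E,sqrt ( 14 ),sqrt( 17),  sqrt(17),  94/7,17]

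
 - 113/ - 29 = 3+26/29 = 3.90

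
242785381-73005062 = 169780319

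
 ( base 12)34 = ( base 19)22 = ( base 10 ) 40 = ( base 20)20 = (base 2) 101000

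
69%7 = 6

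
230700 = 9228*25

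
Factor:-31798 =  - 2^1*13^1 * 1223^1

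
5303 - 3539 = 1764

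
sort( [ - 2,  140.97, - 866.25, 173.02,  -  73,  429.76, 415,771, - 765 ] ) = [  -  866.25,  -  765 ,-73,-2,  140.97, 173.02, 415 , 429.76, 771]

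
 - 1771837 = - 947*1871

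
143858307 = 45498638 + 98359669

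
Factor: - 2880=  -  2^6 * 3^2*5^1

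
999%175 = 124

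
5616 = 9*624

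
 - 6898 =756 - 7654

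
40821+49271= 90092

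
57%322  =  57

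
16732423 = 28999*577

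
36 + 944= 980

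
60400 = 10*6040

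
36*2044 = 73584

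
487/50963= 487/50963 = 0.01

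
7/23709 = 1/3387 = 0.00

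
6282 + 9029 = 15311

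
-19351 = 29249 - 48600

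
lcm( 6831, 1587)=157113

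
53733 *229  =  12304857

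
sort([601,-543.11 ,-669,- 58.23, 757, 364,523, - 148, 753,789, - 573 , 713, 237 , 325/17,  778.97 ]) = [ - 669  ,  -  573, - 543.11,-148, - 58.23,325/17, 237,364,523,  601,713, 753,757,778.97, 789]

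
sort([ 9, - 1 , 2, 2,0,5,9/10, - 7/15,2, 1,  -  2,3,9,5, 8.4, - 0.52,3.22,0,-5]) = [ - 5, - 2,-1, - 0.52, - 7/15,0,  0,9/10,1,2, 2,2,3,3.22 , 5,5, 8.4,9 , 9]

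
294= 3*98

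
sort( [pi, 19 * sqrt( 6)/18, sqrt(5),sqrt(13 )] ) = [sqrt(5), 19*sqrt(6) /18,pi, sqrt(13) ]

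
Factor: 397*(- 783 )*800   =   - 2^5*3^3*5^2*29^1*397^1 = -248680800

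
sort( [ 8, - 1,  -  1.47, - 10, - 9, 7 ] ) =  [ - 10, - 9,-1.47, - 1,7,8 ]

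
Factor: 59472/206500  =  36/125 = 2^2 * 3^2*5^(-3 )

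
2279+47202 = 49481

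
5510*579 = 3190290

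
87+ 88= 175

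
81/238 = 81/238 =0.34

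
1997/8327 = 1997/8327 = 0.24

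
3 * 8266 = 24798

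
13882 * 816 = 11327712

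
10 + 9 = 19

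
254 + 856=1110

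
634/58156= 317/29078  =  0.01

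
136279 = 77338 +58941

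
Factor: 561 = 3^1 * 11^1*17^1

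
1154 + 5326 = 6480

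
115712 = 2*57856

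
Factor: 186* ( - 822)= - 152892 = - 2^2*3^2 * 31^1*137^1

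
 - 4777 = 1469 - 6246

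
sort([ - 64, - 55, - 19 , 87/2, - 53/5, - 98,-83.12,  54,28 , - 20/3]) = [ - 98, - 83.12, - 64, - 55,-19,-53/5, - 20/3, 28, 87/2, 54 ] 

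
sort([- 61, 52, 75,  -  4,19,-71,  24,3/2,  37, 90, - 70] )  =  [ - 71,-70, - 61,-4, 3/2, 19,24,37, 52, 75, 90]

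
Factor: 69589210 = 2^1*5^1  *  19^1 *366259^1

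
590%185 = 35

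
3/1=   3 =3.00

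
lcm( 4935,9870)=9870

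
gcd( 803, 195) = 1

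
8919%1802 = 1711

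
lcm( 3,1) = 3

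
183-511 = -328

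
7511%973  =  700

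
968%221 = 84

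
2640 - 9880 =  - 7240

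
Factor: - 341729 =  - 341729^1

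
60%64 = 60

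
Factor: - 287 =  - 7^1*41^1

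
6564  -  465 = 6099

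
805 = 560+245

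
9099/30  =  303 + 3/10 = 303.30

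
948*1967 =1864716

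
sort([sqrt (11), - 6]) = [ - 6,sqrt(11)]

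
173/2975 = 173/2975 = 0.06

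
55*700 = 38500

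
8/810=4/405= 0.01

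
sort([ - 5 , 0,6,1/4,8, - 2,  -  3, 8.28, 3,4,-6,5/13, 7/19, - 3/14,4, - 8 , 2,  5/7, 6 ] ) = [ - 8, - 6,-5,- 3, - 2, - 3/14,0,1/4,7/19,5/13 , 5/7,2,3,4 , 4,6  ,  6,8,8.28 ] 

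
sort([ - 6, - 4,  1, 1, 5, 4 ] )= [ - 6, - 4, 1,1, 4, 5]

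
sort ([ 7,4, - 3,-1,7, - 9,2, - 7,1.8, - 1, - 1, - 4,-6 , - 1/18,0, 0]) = [ - 9, -7,-6, - 4, - 3, - 1, - 1, - 1, - 1/18,0,0, 1.8,2,4, 7,7]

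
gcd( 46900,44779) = 7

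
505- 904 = -399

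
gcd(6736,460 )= 4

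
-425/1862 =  - 1 +1437/1862 =- 0.23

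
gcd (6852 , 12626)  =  2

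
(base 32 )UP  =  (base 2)1111011001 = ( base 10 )985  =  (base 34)sx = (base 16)3d9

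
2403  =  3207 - 804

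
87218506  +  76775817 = 163994323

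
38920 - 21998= 16922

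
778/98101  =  778/98101 = 0.01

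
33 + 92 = 125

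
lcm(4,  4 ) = 4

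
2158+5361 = 7519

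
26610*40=1064400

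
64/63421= 64/63421=   0.00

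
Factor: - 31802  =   -2^1 * 15901^1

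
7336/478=3668/239 = 15.35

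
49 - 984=-935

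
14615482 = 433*33754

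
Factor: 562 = 2^1*281^1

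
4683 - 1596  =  3087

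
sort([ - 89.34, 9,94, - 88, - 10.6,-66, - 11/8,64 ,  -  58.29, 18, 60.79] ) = [ - 89.34, - 88, - 66, - 58.29, - 10.6, - 11/8, 9,18 , 60.79,64,  94 ]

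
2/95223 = 2/95223 = 0.00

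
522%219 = 84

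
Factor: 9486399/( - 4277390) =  - 729723/329030 = - 2^(  -  1 )*3^1*5^( - 1 )*13^ ( - 1)*79^1 * 2531^( - 1)*3079^1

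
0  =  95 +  - 95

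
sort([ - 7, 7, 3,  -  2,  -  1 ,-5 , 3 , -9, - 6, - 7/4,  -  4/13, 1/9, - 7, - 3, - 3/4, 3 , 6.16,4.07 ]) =[  -  9, - 7, - 7,- 6, - 5,-3 , - 2, - 7/4, - 1, - 3/4, - 4/13, 1/9, 3, 3,3, 4.07, 6.16,7]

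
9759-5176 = 4583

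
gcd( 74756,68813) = 1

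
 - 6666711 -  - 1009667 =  - 5657044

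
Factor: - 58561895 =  - 5^1*7^1*19^1*83^1*1061^1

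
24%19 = 5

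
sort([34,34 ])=[34, 34 ]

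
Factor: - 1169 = - 7^1 * 167^1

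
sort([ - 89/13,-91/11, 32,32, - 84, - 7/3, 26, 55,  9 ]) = [ - 84, - 91/11, - 89/13, - 7/3, 9, 26, 32,32, 55]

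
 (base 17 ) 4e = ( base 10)82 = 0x52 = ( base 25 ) 37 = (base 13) 64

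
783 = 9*87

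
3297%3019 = 278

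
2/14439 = 2/14439 = 0.00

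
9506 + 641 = 10147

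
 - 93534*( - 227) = 21232218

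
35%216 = 35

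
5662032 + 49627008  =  55289040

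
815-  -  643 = 1458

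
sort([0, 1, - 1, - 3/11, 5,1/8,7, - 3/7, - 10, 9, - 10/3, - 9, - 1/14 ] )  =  [-10,-9 ,  -  10/3, - 1, - 3/7, - 3/11,-1/14 , 0, 1/8, 1, 5, 7, 9 ]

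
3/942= 1/314 = 0.00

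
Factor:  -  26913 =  - 3^1 * 8971^1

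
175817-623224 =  - 447407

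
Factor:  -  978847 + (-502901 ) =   -  1481748 = - 2^2*3^1*123479^1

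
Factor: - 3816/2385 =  - 2^3*5^( - 1) = - 8/5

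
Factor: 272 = 2^4* 17^1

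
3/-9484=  - 3/9484= - 0.00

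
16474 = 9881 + 6593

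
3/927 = 1/309 = 0.00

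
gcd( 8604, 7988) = 4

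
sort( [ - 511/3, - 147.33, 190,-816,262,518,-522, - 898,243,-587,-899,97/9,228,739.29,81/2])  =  [ - 899, - 898 , - 816, - 587, - 522, - 511/3, - 147.33,  97/9,81/2,190,228,243 , 262, 518,739.29 ]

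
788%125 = 38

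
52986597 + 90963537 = 143950134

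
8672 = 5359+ 3313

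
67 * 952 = 63784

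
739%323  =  93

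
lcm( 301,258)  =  1806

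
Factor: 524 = 2^2*131^1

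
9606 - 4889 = 4717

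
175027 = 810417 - 635390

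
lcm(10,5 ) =10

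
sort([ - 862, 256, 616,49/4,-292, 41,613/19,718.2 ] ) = [-862, - 292,49/4, 613/19, 41, 256, 616, 718.2]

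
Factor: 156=2^2*3^1 * 13^1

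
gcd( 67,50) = 1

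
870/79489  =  30/2741 = 0.01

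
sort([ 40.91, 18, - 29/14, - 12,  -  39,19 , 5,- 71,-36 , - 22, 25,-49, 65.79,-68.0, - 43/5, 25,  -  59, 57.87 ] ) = [ - 71, - 68.0 ,  -  59, - 49, - 39,-36, - 22 , - 12, - 43/5,-29/14 , 5 , 18, 19,25, 25,40.91,57.87 , 65.79 ] 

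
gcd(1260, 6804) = 252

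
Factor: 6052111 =13^1*71^1* 79^1*83^1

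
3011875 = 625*4819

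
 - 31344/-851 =36 + 708/851 =36.83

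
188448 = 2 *94224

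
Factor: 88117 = 88117^1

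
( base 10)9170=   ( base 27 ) cfh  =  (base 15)2AB5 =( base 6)110242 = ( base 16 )23D2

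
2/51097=2/51097=0.00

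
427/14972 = 427/14972 = 0.03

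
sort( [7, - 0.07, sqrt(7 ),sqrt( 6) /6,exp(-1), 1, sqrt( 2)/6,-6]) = [ - 6, - 0.07, sqrt(2 ) /6,exp (-1 ), sqrt( 6) /6,1, sqrt(7), 7]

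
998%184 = 78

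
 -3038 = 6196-9234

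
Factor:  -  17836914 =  - 2^1*3^1*23^1*29^1*4457^1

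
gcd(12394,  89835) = 1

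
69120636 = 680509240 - 611388604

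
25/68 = 25/68 = 0.37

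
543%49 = 4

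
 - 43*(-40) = 1720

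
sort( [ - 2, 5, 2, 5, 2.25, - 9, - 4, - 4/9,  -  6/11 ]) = [ - 9,  -  4, - 2 , - 6/11, - 4/9,2,2.25,  5, 5]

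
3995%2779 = 1216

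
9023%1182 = 749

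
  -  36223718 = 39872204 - 76095922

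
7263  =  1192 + 6071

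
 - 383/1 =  -383 = - 383.00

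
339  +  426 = 765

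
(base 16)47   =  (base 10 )71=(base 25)2L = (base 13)56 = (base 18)3H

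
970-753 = 217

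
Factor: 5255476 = 2^2*19^1*69151^1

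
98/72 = 1 + 13/36 = 1.36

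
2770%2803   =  2770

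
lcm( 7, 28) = 28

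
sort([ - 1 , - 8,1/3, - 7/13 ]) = [ - 8,-1,-7/13, 1/3]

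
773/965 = 773/965  =  0.80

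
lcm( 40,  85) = 680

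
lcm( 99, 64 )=6336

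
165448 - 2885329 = - 2719881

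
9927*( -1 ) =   -  9927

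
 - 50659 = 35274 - 85933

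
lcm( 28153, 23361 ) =1097967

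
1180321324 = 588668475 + 591652849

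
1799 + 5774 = 7573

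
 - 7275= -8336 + 1061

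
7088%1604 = 672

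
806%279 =248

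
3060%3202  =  3060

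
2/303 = 2/303 = 0.01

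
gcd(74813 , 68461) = 1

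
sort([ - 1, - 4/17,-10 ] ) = [ - 10, -1, - 4/17 ]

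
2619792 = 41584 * 63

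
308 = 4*77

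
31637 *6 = 189822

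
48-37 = 11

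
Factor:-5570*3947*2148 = -47223328920=-2^3*3^1*5^1*179^1*557^1*3947^1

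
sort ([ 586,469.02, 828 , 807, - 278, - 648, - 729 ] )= [ - 729, - 648, - 278, 469.02  ,  586,807, 828]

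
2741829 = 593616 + 2148213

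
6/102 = 1/17 = 0.06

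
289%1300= 289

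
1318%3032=1318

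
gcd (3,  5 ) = 1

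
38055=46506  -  8451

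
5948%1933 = 149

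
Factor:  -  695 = -5^1*139^1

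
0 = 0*409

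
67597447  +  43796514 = 111393961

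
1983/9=220 + 1/3  =  220.33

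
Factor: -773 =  -773^1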